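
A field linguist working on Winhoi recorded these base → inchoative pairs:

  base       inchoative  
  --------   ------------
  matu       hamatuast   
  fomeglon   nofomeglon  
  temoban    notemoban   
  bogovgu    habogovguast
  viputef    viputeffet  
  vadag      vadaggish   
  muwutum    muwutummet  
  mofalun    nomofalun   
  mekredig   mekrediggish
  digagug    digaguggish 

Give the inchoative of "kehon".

nokehon

mofalun and bogovgu both have last vowel 'u' yet inflect differently (nomofalun, habogovguast), so the last vowel is not what conditions the rule; the final letter is.
"kehon" ends in -n. The stems ending in -n (mofalun → nomofalun, temoban → notemoban, fomeglon → nofomeglon) add the prefix no-.
So kehon → nokehon.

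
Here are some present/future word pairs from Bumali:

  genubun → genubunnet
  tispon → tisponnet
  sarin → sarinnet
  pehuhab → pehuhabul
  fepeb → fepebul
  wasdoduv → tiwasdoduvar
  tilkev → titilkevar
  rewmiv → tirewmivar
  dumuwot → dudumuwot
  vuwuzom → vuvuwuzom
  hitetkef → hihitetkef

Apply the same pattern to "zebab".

zebabul

"zebab" ends in -b. The stems ending in -b (pehuhab → pehuhabul, fepeb → fepebul) add -ul.
So zebab → zebabul.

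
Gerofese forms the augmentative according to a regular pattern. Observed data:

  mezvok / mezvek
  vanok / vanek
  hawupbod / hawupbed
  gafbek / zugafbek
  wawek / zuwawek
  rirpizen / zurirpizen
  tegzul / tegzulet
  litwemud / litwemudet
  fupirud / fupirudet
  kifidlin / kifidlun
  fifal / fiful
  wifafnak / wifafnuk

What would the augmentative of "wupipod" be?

wupiped

mezvok and gafbek both end in -k yet inflect differently (mezvek, zugafbek), so the final letter is not what conditions the rule; the last vowel is.
"wupipod" has last vowel 'o'. The stems whose last vowel is 'o' (mezvok → mezvek, vanok → vanek, hawupbod → hawupbed) change the last vowel to 'e'.
The other patterns: stems whose last vowel is 'e' add the prefix zu-; stems whose last vowel is 'u' add -et; stems whose last vowel is 'a' or 'i' change the last vowel to 'u'.
So wupipod → wupiped.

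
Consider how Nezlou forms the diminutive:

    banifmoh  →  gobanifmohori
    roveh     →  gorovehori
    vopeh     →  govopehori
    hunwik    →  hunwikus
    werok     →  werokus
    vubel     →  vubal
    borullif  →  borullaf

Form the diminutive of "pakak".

pakakus

"pakak" ends in -k. The stems ending in -k (hunwik → hunwikus, werok → werokus) add -us.
So pakak → pakakus.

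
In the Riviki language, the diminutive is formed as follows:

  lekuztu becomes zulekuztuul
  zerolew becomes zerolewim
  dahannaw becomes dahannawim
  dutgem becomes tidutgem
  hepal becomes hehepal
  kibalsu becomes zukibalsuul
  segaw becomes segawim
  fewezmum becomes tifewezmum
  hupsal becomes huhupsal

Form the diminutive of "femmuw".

femmuwim

fewezmum and kibalsu both have last vowel 'u' yet inflect differently (tifewezmum, zukibalsuul), so the last vowel is not what conditions the rule; the final letter is.
"femmuw" ends in -w. The stems ending in -w (dahannaw → dahannawim, segaw → segawim, zerolew → zerolewim) add -im.
The other patterns: stems ending in -m add the prefix ti-; stems ending in -l repeat the first consonant+vowel as a prefix; stems ending in -u add zu- … -ul around the stem.
So femmuw → femmuwim.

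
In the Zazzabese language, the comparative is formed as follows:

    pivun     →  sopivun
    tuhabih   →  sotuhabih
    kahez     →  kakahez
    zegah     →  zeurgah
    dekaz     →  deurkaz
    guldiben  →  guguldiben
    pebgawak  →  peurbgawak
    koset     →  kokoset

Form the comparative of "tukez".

kahez and dekaz both end in -z yet inflect differently (kakahez, deurkaz), so the final letter is not what conditions the rule; the last vowel is.
"tukez" has last vowel 'e'. The stems whose last vowel is 'e' (koset → kokoset, guldiben → guguldiben, kahez → kakahez) repeat the first consonant+vowel as a prefix.
The other patterns: stems whose last vowel is 'a' insert -ur- after the first vowel; stems whose last vowel is 'i' or 'u' add the prefix so-.
So tukez → tutukez.

tutukez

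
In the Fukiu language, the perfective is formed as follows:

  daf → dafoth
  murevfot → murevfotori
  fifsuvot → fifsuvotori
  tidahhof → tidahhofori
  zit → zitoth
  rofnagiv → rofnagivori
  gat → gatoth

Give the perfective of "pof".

pofoth

"pof" has 1 vowel. The stems with 1 vowel (daf → dafoth, zit → zitoth, gat → gatoth) add -oth.
The other pattern: stems with 3 vowels add -ori.
So pof → pofoth.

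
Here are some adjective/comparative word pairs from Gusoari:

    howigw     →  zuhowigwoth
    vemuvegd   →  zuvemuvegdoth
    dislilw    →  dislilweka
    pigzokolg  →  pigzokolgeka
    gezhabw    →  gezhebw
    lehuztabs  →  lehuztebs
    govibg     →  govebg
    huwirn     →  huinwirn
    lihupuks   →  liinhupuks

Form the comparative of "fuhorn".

fuinhorn

"fuhorn" has second-to-last letter 'r'. The one such stem in the data (huwirn → huinwirn) inserts -in- after the first vowel (as does lihupuks), so the same rule applies.
The other patterns: stems whose second-to-last letter is 'g' add zu- … -oth around the stem; stems whose second-to-last letter is 'l' add -eka; stems whose second-to-last letter is 'b' change the last vowel to 'e'.
So fuhorn → fuinhorn.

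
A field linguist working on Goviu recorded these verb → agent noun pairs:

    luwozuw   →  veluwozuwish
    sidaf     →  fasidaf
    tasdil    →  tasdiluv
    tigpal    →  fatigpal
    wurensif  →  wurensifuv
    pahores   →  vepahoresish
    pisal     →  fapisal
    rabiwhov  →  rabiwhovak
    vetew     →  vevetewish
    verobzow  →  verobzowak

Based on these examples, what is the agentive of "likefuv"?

luwozuw and verobzow both end in -w yet inflect differently (veluwozuwish, verobzowak), so the final letter is not what conditions the rule; the last vowel is.
"likefuv" has last vowel 'u'. The one such stem in the data (luwozuw → veluwozuwish) adds ve- … -ish around the stem, so the same rule applies.
So likefuv → velikefuvish.

velikefuvish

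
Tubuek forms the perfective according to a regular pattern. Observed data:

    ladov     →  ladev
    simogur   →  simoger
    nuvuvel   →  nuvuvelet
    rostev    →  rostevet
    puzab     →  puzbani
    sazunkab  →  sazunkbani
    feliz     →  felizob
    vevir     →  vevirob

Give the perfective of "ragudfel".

"ragudfel" has last vowel 'e'. The stems whose last vowel is 'e' (nuvuvel → nuvuvelet, rostev → rostevet) add -et.
So ragudfel → ragudfelet.

ragudfelet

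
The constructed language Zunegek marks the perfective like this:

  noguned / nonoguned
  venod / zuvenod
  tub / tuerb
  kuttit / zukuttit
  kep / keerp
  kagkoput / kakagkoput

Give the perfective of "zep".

zeerp

kuttit and kagkoput both end in -t yet inflect differently (zukuttit, kakagkoput), so the final letter is not what conditions the rule; the number of vowels is.
"zep" has 1 vowel. The stems with 1 vowel (tub → tuerb, kep → keerp) insert -er- after the first vowel.
So zep → zeerp.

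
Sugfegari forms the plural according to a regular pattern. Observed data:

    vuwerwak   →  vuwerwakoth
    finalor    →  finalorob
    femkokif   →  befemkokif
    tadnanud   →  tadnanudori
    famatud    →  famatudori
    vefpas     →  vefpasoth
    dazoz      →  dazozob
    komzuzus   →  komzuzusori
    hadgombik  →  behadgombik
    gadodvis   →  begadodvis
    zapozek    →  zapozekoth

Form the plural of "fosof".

fosofob

vefpas and gadodvis both end in -s yet inflect differently (vefpasoth, begadodvis), so the final letter is not what conditions the rule; the last vowel is.
"fosof" has last vowel 'o'. The stems whose last vowel is 'o' (dazoz → dazozob, finalor → finalorob) add -ob.
The other patterns: stems whose last vowel is 'a' or 'e' add -oth; stems whose last vowel is 'i' add the prefix be-; stems whose last vowel is 'u' add -ori.
So fosof → fosofob.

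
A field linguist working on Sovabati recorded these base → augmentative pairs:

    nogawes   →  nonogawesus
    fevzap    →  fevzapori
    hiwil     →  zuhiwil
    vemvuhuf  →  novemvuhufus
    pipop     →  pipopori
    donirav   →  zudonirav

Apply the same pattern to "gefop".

fevzap and donirav both have last vowel 'a' yet inflect differently (fevzapori, zudonirav), so the last vowel is not what conditions the rule; the final letter is.
"gefop" ends in -p. The stems ending in -p (fevzap → fevzapori, pipop → pipopori) add -ori.
The other patterns: stems ending in -l or -v add the prefix zu-; stems ending in -f or -s add no- … -us around the stem.
So gefop → gefopori.

gefopori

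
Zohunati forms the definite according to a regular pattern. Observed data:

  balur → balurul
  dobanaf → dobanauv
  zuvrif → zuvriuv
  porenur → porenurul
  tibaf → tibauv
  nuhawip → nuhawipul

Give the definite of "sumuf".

sumuuv

"sumuf" ends in -f. The stems ending in -f (zuvrif → zuvriuv, tibaf → tibauv, dobanaf → dobanauv) drop the final letter and add -uv.
So sumuf → sumuuv.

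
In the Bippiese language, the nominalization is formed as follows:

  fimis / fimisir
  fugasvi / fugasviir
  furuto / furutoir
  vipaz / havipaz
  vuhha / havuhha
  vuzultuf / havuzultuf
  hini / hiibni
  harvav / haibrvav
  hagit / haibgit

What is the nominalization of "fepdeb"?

fugasvi and hini both end in -i yet inflect differently (fugasviir, hiibni), so the final letter is not what conditions the rule; the first letter is.
"fepdeb" begins with f-. The stems beginning with f- (fimis → fimisir, fugasvi → fugasviir, furuto → furutoir) add -ir.
So fepdeb → fepdebir.

fepdebir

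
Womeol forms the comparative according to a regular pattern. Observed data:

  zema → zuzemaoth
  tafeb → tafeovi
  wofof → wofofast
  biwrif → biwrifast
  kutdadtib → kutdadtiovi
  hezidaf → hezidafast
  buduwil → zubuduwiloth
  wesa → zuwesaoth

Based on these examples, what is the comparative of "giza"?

zugizaoth

"giza" ends in -a. The stems ending in -a (zema → zuzemaoth, wesa → zuwesaoth) add zu- … -oth around the stem.
So giza → zugizaoth.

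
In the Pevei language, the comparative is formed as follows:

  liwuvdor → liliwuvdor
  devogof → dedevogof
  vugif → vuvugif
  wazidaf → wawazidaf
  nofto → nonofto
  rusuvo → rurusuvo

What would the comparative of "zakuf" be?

zazakuf

Every pair shown (liwuvdor → liliwuvdor, devogof → dedevogof, vugif → vuvugif, …) follows the same rule: repeat the first consonant+vowel as a prefix.
So zakuf → zazakuf.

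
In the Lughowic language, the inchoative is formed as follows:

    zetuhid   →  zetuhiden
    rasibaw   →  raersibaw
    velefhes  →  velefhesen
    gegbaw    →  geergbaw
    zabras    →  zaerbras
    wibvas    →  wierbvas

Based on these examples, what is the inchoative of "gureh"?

wibvas and velefhes both end in -s yet inflect differently (wierbvas, velefhesen), so the final letter is not what conditions the rule; the last vowel is.
"gureh" has last vowel 'e'. The one such stem in the data (velefhes → velefhesen) adds -en, so the same rule applies.
The other pattern: stems whose last vowel is 'a' insert -er- after the first vowel.
So gureh → gurehen.

gurehen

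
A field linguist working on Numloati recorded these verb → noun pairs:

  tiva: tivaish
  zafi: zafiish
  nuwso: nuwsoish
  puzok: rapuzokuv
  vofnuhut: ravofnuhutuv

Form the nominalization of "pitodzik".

puzok and nuwso both have last vowel 'o' yet inflect differently (rapuzokuv, nuwsoish), so the last vowel is not what conditions the rule; whether the stem ends in a vowel or a consonant is.
"pitodzik" ends in a consonant. The stems ending in a consonant (puzok → rapuzokuv, vofnuhut → ravofnuhutuv) add ra- … -uv around the stem.
The other pattern: stems ending in a vowel add -ish.
So pitodzik → rapitodzikuv.

rapitodzikuv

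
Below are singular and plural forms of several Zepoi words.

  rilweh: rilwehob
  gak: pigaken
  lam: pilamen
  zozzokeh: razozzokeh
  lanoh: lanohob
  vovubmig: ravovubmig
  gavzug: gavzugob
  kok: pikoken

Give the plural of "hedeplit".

gavzug and vovubmig both end in -g yet inflect differently (gavzugob, ravovubmig), so the final letter is not what conditions the rule; the number of vowels is.
"hedeplit" has 3 vowels. The stems with 3 vowels (vovubmig → ravovubmig, zozzokeh → razozzokeh) add the prefix ra-.
The other patterns: stems with 1 vowel add pi- … -en around the stem; stems with 2 vowels add -ob.
So hedeplit → rahedeplit.

rahedeplit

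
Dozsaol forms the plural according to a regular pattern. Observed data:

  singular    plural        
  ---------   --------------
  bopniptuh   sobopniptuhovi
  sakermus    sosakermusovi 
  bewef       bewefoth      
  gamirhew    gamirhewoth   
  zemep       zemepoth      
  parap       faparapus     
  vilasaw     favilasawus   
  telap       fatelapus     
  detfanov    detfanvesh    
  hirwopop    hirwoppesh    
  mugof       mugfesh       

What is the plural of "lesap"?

zemep and parap both end in -p yet inflect differently (zemepoth, faparapus), so the final letter is not what conditions the rule; the last vowel is.
"lesap" has last vowel 'a'. The stems whose last vowel is 'a' (parap → faparapus, vilasaw → favilasawus, telap → fatelapus) add fa- … -us around the stem.
So lesap → falesapus.

falesapus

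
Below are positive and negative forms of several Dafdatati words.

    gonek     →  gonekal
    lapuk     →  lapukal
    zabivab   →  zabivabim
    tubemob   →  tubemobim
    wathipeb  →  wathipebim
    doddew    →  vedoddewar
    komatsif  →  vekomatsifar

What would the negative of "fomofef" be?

gonek and wathipeb both have last vowel 'e' yet inflect differently (gonekal, wathipebim), so the last vowel is not what conditions the rule; the final letter is.
"fomofef" ends in -f. The one such stem in the data (komatsif → vekomatsifar) adds ve- … -ar around the stem, so the same rule applies.
The other patterns: stems ending in -k add -al; stems ending in -b add -im.
So fomofef → vefomofefar.

vefomofefar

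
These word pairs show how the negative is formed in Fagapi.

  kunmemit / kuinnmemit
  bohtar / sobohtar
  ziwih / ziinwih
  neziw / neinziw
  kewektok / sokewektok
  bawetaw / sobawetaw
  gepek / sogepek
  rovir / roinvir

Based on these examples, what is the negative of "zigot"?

sozigot

neziw and bawetaw both end in -w yet inflect differently (neinziw, sobawetaw), so the final letter is not what conditions the rule; the last vowel is.
"zigot" has last vowel 'o'. The one such stem in the data (kewektok → sokewektok) adds the prefix so-, so the same rule applies.
The other pattern: stems whose last vowel is 'i' insert -in- after the first vowel.
So zigot → sozigot.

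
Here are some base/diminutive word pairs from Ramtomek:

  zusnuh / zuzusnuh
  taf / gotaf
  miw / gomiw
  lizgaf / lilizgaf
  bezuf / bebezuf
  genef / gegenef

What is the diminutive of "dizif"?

lizgaf and taf both end in -f yet inflect differently (lilizgaf, gotaf), so the final letter is not what conditions the rule; the number of vowels is.
"dizif" has 2 vowels. The stems with 2 vowels (zusnuh → zuzusnuh, lizgaf → lilizgaf, genef → gegenef) repeat the first consonant+vowel as a prefix.
The other pattern: stems with 1 vowel add the prefix go-.
So dizif → didizif.

didizif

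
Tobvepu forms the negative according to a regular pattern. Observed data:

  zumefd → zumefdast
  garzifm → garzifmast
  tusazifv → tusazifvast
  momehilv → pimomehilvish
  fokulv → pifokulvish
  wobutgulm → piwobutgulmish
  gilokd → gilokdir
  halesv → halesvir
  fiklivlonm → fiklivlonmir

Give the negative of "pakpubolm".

"pakpubolm" has second-to-last letter 'l'. The stems whose second-to-last letter is 'l' (momehilv → pimomehilvish, fokulv → pifokulvish, wobutgulm → piwobutgulmish) add pi- … -ish around the stem.
So pakpubolm → pipakpubolmish.

pipakpubolmish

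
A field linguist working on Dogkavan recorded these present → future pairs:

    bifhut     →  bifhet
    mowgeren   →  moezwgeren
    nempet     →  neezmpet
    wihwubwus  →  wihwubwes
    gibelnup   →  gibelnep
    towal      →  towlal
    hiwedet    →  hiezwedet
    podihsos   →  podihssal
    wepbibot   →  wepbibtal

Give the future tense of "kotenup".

bifhut and hiwedet both end in -t yet inflect differently (bifhet, hiezwedet), so the final letter is not what conditions the rule; the last vowel is.
"kotenup" has last vowel 'u'. The stems whose last vowel is 'u' (bifhut → bifhet, gibelnup → gibelnep, wihwubwus → wihwubwes) change the last vowel to 'e'.
The other patterns: stems whose last vowel is 'e' insert -ez- after the first vowel; stems whose last vowel is 'a' or 'o' delete the last vowel and add -al.
So kotenup → kotenep.

kotenep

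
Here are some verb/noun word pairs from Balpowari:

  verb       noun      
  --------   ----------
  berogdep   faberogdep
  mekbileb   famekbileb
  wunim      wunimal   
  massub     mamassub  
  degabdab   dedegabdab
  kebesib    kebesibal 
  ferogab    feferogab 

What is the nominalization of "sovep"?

fasovep

mekbileb and kebesib both end in -b yet inflect differently (famekbileb, kebesibal), so the final letter is not what conditions the rule; the last vowel is.
"sovep" has last vowel 'e'. The stems whose last vowel is 'e' (mekbileb → famekbileb, berogdep → faberogdep) add the prefix fa-.
So sovep → fasovep.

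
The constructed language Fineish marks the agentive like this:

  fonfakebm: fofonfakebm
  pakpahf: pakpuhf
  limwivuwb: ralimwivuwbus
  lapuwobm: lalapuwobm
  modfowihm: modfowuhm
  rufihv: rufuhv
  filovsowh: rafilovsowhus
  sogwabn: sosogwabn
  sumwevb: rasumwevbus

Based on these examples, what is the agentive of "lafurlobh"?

lalafurlobh

lapuwobm and modfowihm both end in -m yet inflect differently (lalapuwobm, modfowuhm), so the final letter is not what conditions the rule; the second-to-last letter is.
"lafurlobh" has second-to-last letter 'b'. The stems whose second-to-last letter is 'b' (lapuwobm → lalapuwobm, fonfakebm → fofonfakebm, sogwabn → sosogwabn) repeat the first consonant+vowel as a prefix.
The other patterns: stems whose second-to-last letter is 'h' change the last vowel to 'u'; stems whose second-to-last letter is 'v' or 'w' add ra- … -us around the stem.
So lafurlobh → lalafurlobh.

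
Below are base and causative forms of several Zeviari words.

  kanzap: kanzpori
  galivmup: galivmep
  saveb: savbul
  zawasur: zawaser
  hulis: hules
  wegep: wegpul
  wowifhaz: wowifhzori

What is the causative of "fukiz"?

"fukiz" has last vowel 'i'. The one such stem in the data (hulis → hules) changes the last vowel to 'e' (as do galivmup, zawasur), so the same rule applies.
So fukiz → fukez.

fukez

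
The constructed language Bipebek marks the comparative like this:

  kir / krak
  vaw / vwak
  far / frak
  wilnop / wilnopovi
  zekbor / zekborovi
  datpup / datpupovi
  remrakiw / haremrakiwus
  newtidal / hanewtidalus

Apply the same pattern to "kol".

kir and zekbor both end in -r yet inflect differently (krak, zekborovi), so the final letter is not what conditions the rule; the number of vowels is.
"kol" has 1 vowel. The stems with 1 vowel (kir → krak, vaw → vwak, far → frak) delete the last vowel and add -ak.
The other patterns: stems with 2 vowels add -ovi; stems with 3 vowels add ha- … -us around the stem.
So kol → klak.

klak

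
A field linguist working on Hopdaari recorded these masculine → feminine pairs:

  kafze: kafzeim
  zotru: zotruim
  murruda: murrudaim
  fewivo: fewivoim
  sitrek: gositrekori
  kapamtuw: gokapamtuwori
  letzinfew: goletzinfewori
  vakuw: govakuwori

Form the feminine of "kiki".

kafze and sitrek both have last vowel 'e' yet inflect differently (kafzeim, gositrekori), so the last vowel is not what conditions the rule; whether the stem ends in a vowel or a consonant is.
"kiki" ends in a vowel. The stems ending in a vowel (kafze → kafzeim, zotru → zotruim, murruda → murrudaim) add -im.
So kiki → kikiim.

kikiim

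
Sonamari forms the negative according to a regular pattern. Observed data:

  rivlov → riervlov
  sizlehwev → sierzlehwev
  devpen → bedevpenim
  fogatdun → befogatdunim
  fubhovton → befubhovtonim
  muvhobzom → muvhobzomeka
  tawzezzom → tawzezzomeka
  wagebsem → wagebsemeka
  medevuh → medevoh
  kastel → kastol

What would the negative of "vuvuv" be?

"vuvuv" ends in -v. The stems ending in -v (rivlov → riervlov, sizlehwev → sierzlehwev) insert -er- after the first vowel.
So vuvuv → vuervuv.

vuervuv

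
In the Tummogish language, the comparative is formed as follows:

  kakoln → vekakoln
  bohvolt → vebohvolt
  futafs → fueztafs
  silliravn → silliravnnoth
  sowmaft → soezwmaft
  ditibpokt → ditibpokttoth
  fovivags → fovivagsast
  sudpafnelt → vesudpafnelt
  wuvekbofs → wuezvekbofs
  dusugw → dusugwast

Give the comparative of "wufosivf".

wufosivffoth

fovivags and wuvekbofs both end in -s yet inflect differently (fovivagsast, wuezvekbofs), so the final letter is not what conditions the rule; the second-to-last letter is.
"wufosivf" has second-to-last letter 'v'. The one such stem in the data (silliravn → silliravnnoth) doubles the final consonant and adds -oth (as does ditibpokt), so the same rule applies.
The other patterns: stems whose second-to-last letter is 'g' add -ast; stems whose second-to-last letter is 'f' insert -ez- after the first vowel; stems whose second-to-last letter is 'l' add the prefix ve-.
So wufosivf → wufosivffoth.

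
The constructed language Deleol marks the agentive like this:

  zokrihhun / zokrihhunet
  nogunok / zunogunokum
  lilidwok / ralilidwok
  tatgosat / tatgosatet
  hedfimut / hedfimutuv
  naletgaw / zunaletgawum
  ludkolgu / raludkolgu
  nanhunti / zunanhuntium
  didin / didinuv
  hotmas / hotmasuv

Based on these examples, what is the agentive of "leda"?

raleda

nogunok and lilidwok both end in -k yet inflect differently (zunogunokum, ralilidwok), so the final letter is not what conditions the rule; the first letter is.
"leda" begins with l-. The stems beginning with l- (lilidwok → ralilidwok, ludkolgu → raludkolgu) add the prefix ra-.
The other patterns: stems beginning with t- or z- add -et; stems beginning with n- add zu- … -um around the stem; stems beginning with d- or h- add -uv.
So leda → raleda.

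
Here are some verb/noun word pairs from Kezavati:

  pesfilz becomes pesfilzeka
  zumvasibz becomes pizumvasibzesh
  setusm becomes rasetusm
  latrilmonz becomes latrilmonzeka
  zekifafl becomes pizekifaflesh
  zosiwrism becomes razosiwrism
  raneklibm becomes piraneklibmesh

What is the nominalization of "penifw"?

raneklibm and zosiwrism both end in -m yet inflect differently (piraneklibmesh, razosiwrism), so the final letter is not what conditions the rule; the second-to-last letter is.
"penifw" has second-to-last letter 'f'. The one such stem in the data (zekifafl → pizekifaflesh) adds pi- … -esh around the stem, so the same rule applies.
The other patterns: stems whose second-to-last letter is 's' add the prefix ra-; stems whose second-to-last letter is 'l' or 'n' add -eka.
So penifw → pipenifwesh.

pipenifwesh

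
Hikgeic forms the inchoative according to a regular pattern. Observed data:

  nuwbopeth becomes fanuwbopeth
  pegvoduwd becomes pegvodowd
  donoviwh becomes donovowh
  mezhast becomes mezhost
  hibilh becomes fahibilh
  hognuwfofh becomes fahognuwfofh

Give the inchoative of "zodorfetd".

donoviwh and hibilh both end in -h yet inflect differently (donovowh, fahibilh), so the final letter is not what conditions the rule; the second-to-last letter is.
"zodorfetd" has second-to-last letter 't'. The one such stem in the data (nuwbopeth → fanuwbopeth) adds the prefix fa-, so the same rule applies.
The other pattern: stems whose second-to-last letter is 's' or 'w' change the last vowel to 'o'.
So zodorfetd → fazodorfetd.

fazodorfetd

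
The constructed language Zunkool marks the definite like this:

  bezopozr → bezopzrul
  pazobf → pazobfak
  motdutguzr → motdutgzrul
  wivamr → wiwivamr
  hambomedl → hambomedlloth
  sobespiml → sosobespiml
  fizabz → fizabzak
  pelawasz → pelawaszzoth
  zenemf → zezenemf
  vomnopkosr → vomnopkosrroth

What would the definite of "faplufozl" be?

faplufzlul

"faplufozl" has second-to-last letter 'z'. The stems whose second-to-last letter is 'z' (bezopozr → bezopzrul, motdutguzr → motdutgzrul) delete the last vowel and add -ul.
The other patterns: stems whose second-to-last letter is 'b' add -ak; stems whose second-to-last letter is 'm' repeat the first consonant+vowel as a prefix; stems whose second-to-last letter is 'd' or 's' double the final consonant and add -oth.
So faplufozl → faplufzlul.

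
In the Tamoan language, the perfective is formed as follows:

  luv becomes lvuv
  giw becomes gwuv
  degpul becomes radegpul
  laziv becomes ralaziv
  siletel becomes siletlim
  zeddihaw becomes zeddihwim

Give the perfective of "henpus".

"henpus" has 2 vowels. The stems with 2 vowels (degpul → radegpul, laziv → ralaziv) add the prefix ra-.
So henpus → rahenpus.

rahenpus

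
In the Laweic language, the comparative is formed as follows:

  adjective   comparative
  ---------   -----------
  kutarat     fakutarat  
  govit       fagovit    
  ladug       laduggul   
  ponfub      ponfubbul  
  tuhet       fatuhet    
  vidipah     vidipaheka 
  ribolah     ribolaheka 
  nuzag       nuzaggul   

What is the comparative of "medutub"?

"medutub" ends in -b. The one such stem in the data (ponfub → ponfubbul) doubles the final consonant and adds -ul (as do ladug, nuzag), so the same rule applies.
So medutub → medutubbul.

medutubbul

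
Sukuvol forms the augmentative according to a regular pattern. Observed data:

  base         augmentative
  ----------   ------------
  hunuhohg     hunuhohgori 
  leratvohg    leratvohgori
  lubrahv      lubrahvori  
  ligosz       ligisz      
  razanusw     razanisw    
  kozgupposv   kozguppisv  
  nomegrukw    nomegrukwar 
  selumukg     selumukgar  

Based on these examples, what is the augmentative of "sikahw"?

sikahwori

"sikahw" has second-to-last letter 'h'. The stems whose second-to-last letter is 'h' (hunuhohg → hunuhohgori, leratvohg → leratvohgori, lubrahv → lubrahvori) add -ori.
The other patterns: stems whose second-to-last letter is 's' change the last vowel to 'i'; stems whose second-to-last letter is 'k' add -ar.
So sikahw → sikahwori.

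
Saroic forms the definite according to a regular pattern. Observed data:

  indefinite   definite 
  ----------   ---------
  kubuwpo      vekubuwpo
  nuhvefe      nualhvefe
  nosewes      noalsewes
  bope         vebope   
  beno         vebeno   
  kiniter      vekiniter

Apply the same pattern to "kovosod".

nuhvefe and bope both end in -e yet inflect differently (nualhvefe, vebope), so the final letter is not what conditions the rule; the first letter is.
"kovosod" begins with k-. The stems beginning with k- (kubuwpo → vekubuwpo, kiniter → vekiniter) add the prefix ve-.
So kovosod → vekovosod.

vekovosod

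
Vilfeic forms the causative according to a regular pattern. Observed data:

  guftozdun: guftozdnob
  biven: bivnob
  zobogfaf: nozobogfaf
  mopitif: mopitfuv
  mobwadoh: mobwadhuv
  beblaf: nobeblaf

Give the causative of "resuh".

reshob

"resuh" has last vowel 'u'. The one such stem in the data (guftozdun → guftozdnob) deletes the last vowel and adds -ob (as does biven), so the same rule applies.
The other patterns: stems whose last vowel is 'a' add the prefix no-; stems whose last vowel is 'i' or 'o' delete the last vowel and add -uv.
So resuh → reshob.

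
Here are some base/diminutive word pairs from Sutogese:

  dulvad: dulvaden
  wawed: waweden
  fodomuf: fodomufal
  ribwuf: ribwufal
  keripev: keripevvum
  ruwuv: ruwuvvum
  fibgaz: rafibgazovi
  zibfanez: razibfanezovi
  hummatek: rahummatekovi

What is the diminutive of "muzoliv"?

"muzoliv" ends in -v. The stems ending in -v (keripev → keripevvum, ruwuv → ruwuvvum) double the final consonant and add -um.
So muzoliv → muzolivvum.

muzolivvum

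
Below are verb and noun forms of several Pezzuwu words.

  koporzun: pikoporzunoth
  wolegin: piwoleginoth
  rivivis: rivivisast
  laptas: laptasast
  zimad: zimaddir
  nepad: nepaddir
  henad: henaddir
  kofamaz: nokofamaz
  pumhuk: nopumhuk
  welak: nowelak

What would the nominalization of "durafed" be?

durafeddir

wolegin and rivivis both have last vowel 'i' yet inflect differently (piwoleginoth, rivivisast), so the last vowel is not what conditions the rule; the final letter is.
"durafed" ends in -d. The stems ending in -d (zimad → zimaddir, nepad → nepaddir, henad → henaddir) double the final consonant and add -ir.
The other patterns: stems ending in -n add pi- … -oth around the stem; stems ending in -s add -ast; stems ending in -k or -z add the prefix no-.
So durafed → durafeddir.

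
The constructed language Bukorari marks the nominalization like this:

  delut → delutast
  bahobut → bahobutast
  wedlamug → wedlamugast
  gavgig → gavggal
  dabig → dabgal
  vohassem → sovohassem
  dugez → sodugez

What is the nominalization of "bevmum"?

bevmumast

wedlamug and gavgig both end in -g yet inflect differently (wedlamugast, gavggal), so the final letter is not what conditions the rule; the last vowel is.
"bevmum" has last vowel 'u'. The stems whose last vowel is 'u' (delut → delutast, bahobut → bahobutast, wedlamug → wedlamugast) add -ast.
The other patterns: stems whose last vowel is 'i' delete the last vowel and add -al; stems whose last vowel is 'e' add the prefix so-.
So bevmum → bevmumast.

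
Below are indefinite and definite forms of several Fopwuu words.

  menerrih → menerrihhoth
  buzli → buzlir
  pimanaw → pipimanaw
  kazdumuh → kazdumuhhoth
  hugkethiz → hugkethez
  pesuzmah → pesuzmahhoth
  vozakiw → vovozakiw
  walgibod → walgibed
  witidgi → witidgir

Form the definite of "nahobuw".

witidgi and vozakiw both have last vowel 'i' yet inflect differently (witidgir, vovozakiw), so the last vowel is not what conditions the rule; the final letter is.
"nahobuw" ends in -w. The stems ending in -w (vozakiw → vovozakiw, pimanaw → pipimanaw) repeat the first consonant+vowel as a prefix.
So nahobuw → nanahobuw.

nanahobuw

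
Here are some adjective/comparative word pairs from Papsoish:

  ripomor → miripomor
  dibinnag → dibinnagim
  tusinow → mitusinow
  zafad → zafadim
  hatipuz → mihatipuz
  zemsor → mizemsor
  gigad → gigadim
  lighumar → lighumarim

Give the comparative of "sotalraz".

sotalrazim

lighumar and zemsor both end in -r yet inflect differently (lighumarim, mizemsor), so the final letter is not what conditions the rule; the last vowel is.
"sotalraz" has last vowel 'a'. The stems whose last vowel is 'a' (gigad → gigadim, lighumar → lighumarim, dibinnag → dibinnagim) add -im.
The other pattern: stems whose last vowel is 'o' or 'u' add the prefix mi-.
So sotalraz → sotalrazim.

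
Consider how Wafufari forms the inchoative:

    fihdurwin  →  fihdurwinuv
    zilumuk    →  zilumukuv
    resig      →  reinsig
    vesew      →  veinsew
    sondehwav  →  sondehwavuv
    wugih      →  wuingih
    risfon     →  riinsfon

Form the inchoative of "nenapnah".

nenapnahuv

fihdurwin and risfon both end in -n yet inflect differently (fihdurwinuv, riinsfon), so the final letter is not what conditions the rule; the number of vowels is.
"nenapnah" has 3 vowels. The stems with 3 vowels (fihdurwin → fihdurwinuv, sondehwav → sondehwavuv, zilumuk → zilumukuv) add -uv.
So nenapnah → nenapnahuv.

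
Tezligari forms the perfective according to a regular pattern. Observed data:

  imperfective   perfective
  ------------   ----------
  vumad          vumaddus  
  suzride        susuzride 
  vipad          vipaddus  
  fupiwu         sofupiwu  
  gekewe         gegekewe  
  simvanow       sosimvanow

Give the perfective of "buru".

suzride and simvanow both begin with s- yet inflect differently (susuzride, sosimvanow), so the first letter is not what conditions the rule; the final letter is.
"buru" ends in -u. The one such stem in the data (fupiwu → sofupiwu) adds the prefix so-, so the same rule applies.
The other patterns: stems ending in -d double the final consonant and add -us; stems ending in -e repeat the first consonant+vowel as a prefix.
So buru → soburu.

soburu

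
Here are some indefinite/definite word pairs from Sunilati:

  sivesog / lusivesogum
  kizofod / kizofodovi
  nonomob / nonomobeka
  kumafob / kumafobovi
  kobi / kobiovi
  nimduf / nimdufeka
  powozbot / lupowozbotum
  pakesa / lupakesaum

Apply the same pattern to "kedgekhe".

"kedgekhe" begins with k-. The stems beginning with k- (kobi → kobiovi, kumafob → kumafobovi, kizofod → kizofodovi) add -ovi.
So kedgekhe → kedgekheovi.

kedgekheovi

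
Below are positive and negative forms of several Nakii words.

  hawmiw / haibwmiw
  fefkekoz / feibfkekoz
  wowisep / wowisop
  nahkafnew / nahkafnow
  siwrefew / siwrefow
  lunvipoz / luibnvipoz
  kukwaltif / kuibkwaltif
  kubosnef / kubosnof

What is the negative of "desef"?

desof

kubosnef and kukwaltif both end in -f yet inflect differently (kubosnof, kuibkwaltif), so the final letter is not what conditions the rule; the last vowel is.
"desef" has last vowel 'e'. The stems whose last vowel is 'e' (wowisep → wowisop, siwrefew → siwrefow, kubosnef → kubosnof) change the last vowel to 'o'.
So desef → desof.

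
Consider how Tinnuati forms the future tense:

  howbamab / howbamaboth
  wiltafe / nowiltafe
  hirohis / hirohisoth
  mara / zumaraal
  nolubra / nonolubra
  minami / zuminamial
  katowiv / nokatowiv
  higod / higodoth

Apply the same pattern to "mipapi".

zumipapial

mara and nolubra both end in -a yet inflect differently (zumaraal, nonolubra), so the final letter is not what conditions the rule; the first letter is.
"mipapi" begins with m-. The stems beginning with m- (mara → zumaraal, minami → zuminamial) add zu- … -al around the stem.
The other patterns: stems beginning with h- add -oth; stems beginning with k-, n- or w- add the prefix no-.
So mipapi → zumipapial.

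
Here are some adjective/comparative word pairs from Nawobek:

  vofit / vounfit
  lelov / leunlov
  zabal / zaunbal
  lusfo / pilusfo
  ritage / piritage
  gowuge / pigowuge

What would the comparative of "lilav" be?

liunlav

lelov and lusfo both have last vowel 'o' yet inflect differently (leunlov, pilusfo), so the last vowel is not what conditions the rule; whether the stem ends in a vowel or a consonant is.
"lilav" ends in a consonant. The stems ending in a consonant (vofit → vounfit, lelov → leunlov, zabal → zaunbal) insert -un- after the first vowel.
So lilav → liunlav.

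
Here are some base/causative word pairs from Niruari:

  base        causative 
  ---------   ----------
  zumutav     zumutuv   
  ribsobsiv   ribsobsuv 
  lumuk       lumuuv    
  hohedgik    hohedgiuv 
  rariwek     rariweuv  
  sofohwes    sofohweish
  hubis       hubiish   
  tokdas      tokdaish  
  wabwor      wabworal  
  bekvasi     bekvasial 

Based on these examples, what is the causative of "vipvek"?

ribsobsiv and hohedgik both have last vowel 'i' yet inflect differently (ribsobsuv, hohedgiuv), so the last vowel is not what conditions the rule; the final letter is.
"vipvek" ends in -k. The stems ending in -k (lumuk → lumuuv, hohedgik → hohedgiuv, rariwek → rariweuv) drop the final letter and add -uv.
The other patterns: stems ending in -v change the last vowel to 'u'; stems ending in -s drop the final letter and add -ish; stems ending in -i or -r add -al.
So vipvek → vipveuv.

vipveuv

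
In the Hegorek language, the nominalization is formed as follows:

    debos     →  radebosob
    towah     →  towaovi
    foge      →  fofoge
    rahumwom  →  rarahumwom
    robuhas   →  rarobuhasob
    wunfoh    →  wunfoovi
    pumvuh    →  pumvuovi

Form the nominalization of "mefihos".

ramefihosob

debos and wunfoh both have last vowel 'o' yet inflect differently (radebosob, wunfoovi), so the last vowel is not what conditions the rule; the final letter is.
"mefihos" ends in -s. The stems ending in -s (debos → radebosob, robuhas → rarobuhasob) add ra- … -ob around the stem.
The other patterns: stems ending in -h drop the final letter and add -ovi; stems ending in -e or -m repeat the first consonant+vowel as a prefix.
So mefihos → ramefihosob.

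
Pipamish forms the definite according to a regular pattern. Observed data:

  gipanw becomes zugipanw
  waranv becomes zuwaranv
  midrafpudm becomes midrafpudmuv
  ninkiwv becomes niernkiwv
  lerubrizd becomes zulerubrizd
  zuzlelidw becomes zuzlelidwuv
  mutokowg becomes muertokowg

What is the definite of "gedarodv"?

"gedarodv" has second-to-last letter 'd'. The stems whose second-to-last letter is 'd' (midrafpudm → midrafpudmuv, zuzlelidw → zuzlelidwuv) add -uv.
So gedarodv → gedarodvuv.

gedarodvuv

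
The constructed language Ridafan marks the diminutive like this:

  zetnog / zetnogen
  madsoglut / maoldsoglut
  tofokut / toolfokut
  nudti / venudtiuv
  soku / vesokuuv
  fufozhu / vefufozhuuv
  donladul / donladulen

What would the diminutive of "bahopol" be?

bahopolen

tofokut and donladul both have last vowel 'u' yet inflect differently (toolfokut, donladulen), so the last vowel is not what conditions the rule; the final letter is.
"bahopol" ends in -l. The one such stem in the data (donladul → donladulen) adds -en, so the same rule applies.
The other patterns: stems ending in -t insert -ol- after the first vowel; stems ending in -i or -u add ve- … -uv around the stem.
So bahopol → bahopolen.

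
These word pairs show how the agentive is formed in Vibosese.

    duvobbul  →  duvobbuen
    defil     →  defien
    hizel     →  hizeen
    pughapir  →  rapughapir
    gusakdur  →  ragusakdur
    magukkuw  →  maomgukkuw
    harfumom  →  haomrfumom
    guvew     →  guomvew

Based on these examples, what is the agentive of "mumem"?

defil and pughapir both have last vowel 'i' yet inflect differently (defien, rapughapir), so the last vowel is not what conditions the rule; the final letter is.
"mumem" ends in -m. The one such stem in the data (harfumom → haomrfumom) inserts -om- after the first vowel (as do magukkuw, guvew), so the same rule applies.
So mumem → muommem.

muommem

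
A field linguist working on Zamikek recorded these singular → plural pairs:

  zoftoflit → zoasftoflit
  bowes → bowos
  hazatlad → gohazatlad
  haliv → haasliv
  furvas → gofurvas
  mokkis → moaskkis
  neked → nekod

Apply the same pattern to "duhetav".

neked and hazatlad both end in -d yet inflect differently (nekod, gohazatlad), so the final letter is not what conditions the rule; the last vowel is.
"duhetav" has last vowel 'a'. The stems whose last vowel is 'a' (hazatlad → gohazatlad, furvas → gofurvas) add the prefix go-.
The other patterns: stems whose last vowel is 'e' change the last vowel to 'o'; stems whose last vowel is 'i' insert -as- after the first vowel.
So duhetav → goduhetav.

goduhetav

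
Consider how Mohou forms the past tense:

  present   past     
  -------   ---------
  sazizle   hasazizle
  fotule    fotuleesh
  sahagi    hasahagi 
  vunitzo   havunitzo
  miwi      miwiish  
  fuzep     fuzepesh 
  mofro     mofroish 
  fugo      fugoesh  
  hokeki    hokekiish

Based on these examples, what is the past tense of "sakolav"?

hasakolav

mofro and fugo both end in -o yet inflect differently (mofroish, fugoesh), so the final letter is not what conditions the rule; the first letter is.
"sakolav" begins with s-. The stems beginning with s- (sahagi → hasahagi, sazizle → hasazizle) add the prefix ha-.
So sakolav → hasakolav.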